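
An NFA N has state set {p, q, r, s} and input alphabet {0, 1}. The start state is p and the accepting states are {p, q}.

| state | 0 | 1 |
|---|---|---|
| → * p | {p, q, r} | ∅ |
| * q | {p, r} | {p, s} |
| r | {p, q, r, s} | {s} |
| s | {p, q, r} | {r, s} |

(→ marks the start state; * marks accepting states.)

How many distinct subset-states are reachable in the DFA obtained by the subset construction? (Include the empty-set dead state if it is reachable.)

7

Start state of the DFA: {p}.
{p} --0--> {p, q, r}  [new]
{p} --1--> ∅  [new]
{p, q, r} --0--> {p, q, r, s}  [new]
{p, q, r} --1--> {p, s}  [new]
∅ --0--> ∅  [seen]
∅ --1--> ∅  [seen]
{p, q, r, s} --0--> {p, q, r, s}  [seen]
{p, q, r, s} --1--> {p, r, s}  [new]
{p, s} --0--> {p, q, r}  [seen]
{p, s} --1--> {r, s}  [new]
{p, r, s} --0--> {p, q, r, s}  [seen]
{p, r, s} --1--> {r, s}  [seen]
{r, s} --0--> {p, q, r, s}  [seen]
{r, s} --1--> {r, s}  [seen]
Reachable DFA states: {p}, {p, q, r}, ∅, {p, q, r, s}, {p, s}, {p, r, s}, {r, s}.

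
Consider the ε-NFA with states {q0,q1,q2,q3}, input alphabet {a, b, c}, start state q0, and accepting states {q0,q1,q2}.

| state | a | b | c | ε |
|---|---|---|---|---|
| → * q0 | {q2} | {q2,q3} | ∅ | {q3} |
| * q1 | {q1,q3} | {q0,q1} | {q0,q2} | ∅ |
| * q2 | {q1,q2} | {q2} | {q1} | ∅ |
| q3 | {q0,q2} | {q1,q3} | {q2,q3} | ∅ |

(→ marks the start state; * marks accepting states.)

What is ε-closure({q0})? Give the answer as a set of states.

{q0,q3}

Begin with {q0}.
q0 →ε {q3}; add q3.
ε-closure = {q0,q3}.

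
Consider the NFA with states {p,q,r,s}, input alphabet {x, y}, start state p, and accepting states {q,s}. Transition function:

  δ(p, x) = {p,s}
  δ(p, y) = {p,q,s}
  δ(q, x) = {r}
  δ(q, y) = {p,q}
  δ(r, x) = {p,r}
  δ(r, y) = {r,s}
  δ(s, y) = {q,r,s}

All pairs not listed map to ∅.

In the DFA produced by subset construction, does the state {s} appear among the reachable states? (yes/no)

no

Start state of the DFA: {p}.
{p} --x--> {p,s}  [new]
{p} --y--> {p,q,s}  [new]
{p,s} --x--> {p,s}  [seen]
{p,s} --y--> {p,q,r,s}  [new]
{p,q,s} --x--> {p,r,s}  [new]
{p,q,s} --y--> {p,q,r,s}  [seen]
{p,q,r,s} --x--> {p,r,s}  [seen]
{p,q,r,s} --y--> {p,q,r,s}  [seen]
{p,r,s} --x--> {p,r,s}  [seen]
{p,r,s} --y--> {p,q,r,s}  [seen]
Reachable DFA states: {p}, {p,s}, {p,q,s}, {p,q,r,s}, {p,r,s}.
{s} is not among them.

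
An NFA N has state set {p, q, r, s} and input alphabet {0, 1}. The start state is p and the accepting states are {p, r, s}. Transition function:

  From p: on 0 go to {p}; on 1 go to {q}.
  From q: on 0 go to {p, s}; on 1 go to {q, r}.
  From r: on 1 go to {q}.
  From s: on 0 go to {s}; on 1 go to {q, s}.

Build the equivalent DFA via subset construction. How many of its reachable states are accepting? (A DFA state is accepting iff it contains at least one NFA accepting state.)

5

Start state of the DFA: {p}.
{p} --0--> {p}  [seen]
{p} --1--> {q}  [new]
{q} --0--> {p, s}  [new]
{q} --1--> {q, r}  [new]
{p, s} --0--> {p, s}  [seen]
{p, s} --1--> {q, s}  [new]
{q, r} --0--> {p, s}  [seen]
{q, r} --1--> {q, r}  [seen]
{q, s} --0--> {p, s}  [seen]
{q, s} --1--> {q, r, s}  [new]
{q, r, s} --0--> {p, s}  [seen]
{q, r, s} --1--> {q, r, s}  [seen]
Reachable DFA states: {p}, {q}, {p, s}, {q, r}, {q, s}, {q, r, s}.
Accepting DFA states (contain an NFA accepting state): {p}, {p, s}, {q, r}, {q, s}, {q, r, s}.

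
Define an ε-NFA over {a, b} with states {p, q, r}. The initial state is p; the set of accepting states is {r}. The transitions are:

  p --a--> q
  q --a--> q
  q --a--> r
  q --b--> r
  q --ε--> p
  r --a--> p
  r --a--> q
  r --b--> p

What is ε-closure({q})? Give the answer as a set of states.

Begin with {q}.
q →ε {p}; add p.
ε-closure = {p, q}.

{p, q}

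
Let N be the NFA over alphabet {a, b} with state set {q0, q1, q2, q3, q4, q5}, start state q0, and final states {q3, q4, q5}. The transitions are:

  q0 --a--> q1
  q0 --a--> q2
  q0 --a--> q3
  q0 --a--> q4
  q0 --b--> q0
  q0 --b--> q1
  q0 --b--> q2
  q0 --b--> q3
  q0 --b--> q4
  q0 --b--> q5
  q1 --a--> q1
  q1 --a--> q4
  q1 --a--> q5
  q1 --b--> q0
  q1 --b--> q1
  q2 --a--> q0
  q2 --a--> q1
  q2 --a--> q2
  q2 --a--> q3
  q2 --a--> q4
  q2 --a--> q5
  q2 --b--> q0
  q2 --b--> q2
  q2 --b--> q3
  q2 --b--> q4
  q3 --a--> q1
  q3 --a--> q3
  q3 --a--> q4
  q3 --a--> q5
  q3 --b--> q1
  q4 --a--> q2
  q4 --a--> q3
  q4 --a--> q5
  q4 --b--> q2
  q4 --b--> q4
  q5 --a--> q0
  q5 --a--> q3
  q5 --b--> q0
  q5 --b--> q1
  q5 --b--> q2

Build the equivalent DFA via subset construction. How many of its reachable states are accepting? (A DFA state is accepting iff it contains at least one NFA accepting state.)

Start state of the DFA: {q0}.
{q0} --a--> {q1, q2, q3, q4}  [new]
{q0} --b--> {q0, q1, q2, q3, q4, q5}  [new]
{q1, q2, q3, q4} --a--> {q0, q1, q2, q3, q4, q5}  [seen]
{q1, q2, q3, q4} --b--> {q0, q1, q2, q3, q4}  [new]
{q0, q1, q2, q3, q4, q5} --a--> {q0, q1, q2, q3, q4, q5}  [seen]
{q0, q1, q2, q3, q4, q5} --b--> {q0, q1, q2, q3, q4, q5}  [seen]
{q0, q1, q2, q3, q4} --a--> {q0, q1, q2, q3, q4, q5}  [seen]
{q0, q1, q2, q3, q4} --b--> {q0, q1, q2, q3, q4, q5}  [seen]
Reachable DFA states: {q0}, {q1, q2, q3, q4}, {q0, q1, q2, q3, q4, q5}, {q0, q1, q2, q3, q4}.
Accepting DFA states (contain an NFA accepting state): {q1, q2, q3, q4}, {q0, q1, q2, q3, q4, q5}, {q0, q1, q2, q3, q4}.

3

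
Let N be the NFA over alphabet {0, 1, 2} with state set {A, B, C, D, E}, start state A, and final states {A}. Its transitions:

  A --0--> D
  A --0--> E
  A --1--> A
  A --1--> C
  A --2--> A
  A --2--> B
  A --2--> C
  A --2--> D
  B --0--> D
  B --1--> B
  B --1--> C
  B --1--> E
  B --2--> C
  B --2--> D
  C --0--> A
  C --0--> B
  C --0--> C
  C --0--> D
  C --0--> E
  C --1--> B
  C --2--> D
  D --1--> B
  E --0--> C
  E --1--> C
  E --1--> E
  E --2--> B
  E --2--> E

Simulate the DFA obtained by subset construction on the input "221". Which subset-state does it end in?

Start: {A}.
δ(A,2) = {A, B, C, D}.
Union: {A, B, C, D}.
After 2: {A, B, C, D}.
δ(A,2) = {A, B, C, D}; δ(B,2) = {C, D}; δ(C,2) = {D}; δ(D,2) = ∅.
Union: {A, B, C, D}.
After 2: {A, B, C, D}.
δ(A,1) = {A, C}; δ(B,1) = {B, C, E}; δ(C,1) = {B}; δ(D,1) = {B}.
Union: {A, B, C, E}.
After 1: {A, B, C, E}.

{A, B, C, E}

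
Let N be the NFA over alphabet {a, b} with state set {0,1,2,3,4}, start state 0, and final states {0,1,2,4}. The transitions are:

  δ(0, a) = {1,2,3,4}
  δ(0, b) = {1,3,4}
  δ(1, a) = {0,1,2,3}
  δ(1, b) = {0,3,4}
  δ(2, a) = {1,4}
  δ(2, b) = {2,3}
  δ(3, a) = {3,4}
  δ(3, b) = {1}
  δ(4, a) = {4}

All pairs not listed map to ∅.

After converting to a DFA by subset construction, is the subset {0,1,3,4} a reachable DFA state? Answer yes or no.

yes

Start state of the DFA: {0}.
{0} --a--> {1,2,3,4}  [new]
{0} --b--> {1,3,4}  [new]
{1,2,3,4} --a--> {0,1,2,3,4}  [new]
{1,2,3,4} --b--> {0,1,2,3,4}  [seen]
{1,3,4} --a--> {0,1,2,3,4}  [seen]
{1,3,4} --b--> {0,1,3,4}  [new]
{0,1,2,3,4} --a--> {0,1,2,3,4}  [seen]
{0,1,2,3,4} --b--> {0,1,2,3,4}  [seen]
{0,1,3,4} --a--> {0,1,2,3,4}  [seen]
{0,1,3,4} --b--> {0,1,3,4}  [seen]
Reachable DFA states: {0}, {1,2,3,4}, {1,3,4}, {0,1,2,3,4}, {0,1,3,4}.
{0,1,3,4} is among them.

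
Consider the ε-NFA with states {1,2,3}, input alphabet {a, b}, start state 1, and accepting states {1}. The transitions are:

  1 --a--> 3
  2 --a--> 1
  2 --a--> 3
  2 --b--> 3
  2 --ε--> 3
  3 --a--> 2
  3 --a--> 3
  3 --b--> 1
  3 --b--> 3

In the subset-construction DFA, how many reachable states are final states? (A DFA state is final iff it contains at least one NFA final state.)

Start state of the DFA: {1} (ε-closure of the NFA start).
{1} --a--> {3}  [new]
{1} --b--> ∅  [new]
{3} --a--> {2,3}  [new]
{3} --b--> {1,3}  [new]
∅ --a--> ∅  [seen]
∅ --b--> ∅  [seen]
{2,3} --a--> {1,2,3}  [new]
{2,3} --b--> {1,3}  [seen]
{1,3} --a--> {2,3}  [seen]
{1,3} --b--> {1,3}  [seen]
{1,2,3} --a--> {1,2,3}  [seen]
{1,2,3} --b--> {1,3}  [seen]
Reachable DFA states: {1}, {3}, ∅, {2,3}, {1,3}, {1,2,3}.
Accepting DFA states (contain an NFA accepting state): {1}, {1,3}, {1,2,3}.

3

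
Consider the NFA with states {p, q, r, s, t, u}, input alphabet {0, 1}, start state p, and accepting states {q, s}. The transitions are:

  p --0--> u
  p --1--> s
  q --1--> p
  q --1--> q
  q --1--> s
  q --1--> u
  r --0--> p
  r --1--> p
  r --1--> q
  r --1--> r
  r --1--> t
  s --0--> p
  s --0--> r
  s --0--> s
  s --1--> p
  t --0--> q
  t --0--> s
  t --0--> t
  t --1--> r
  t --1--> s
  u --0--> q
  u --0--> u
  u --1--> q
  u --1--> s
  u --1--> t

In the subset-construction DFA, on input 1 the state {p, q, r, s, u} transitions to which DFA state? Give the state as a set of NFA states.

δ(p,1) = {s}; δ(q,1) = {p, q, s, u}; δ(r,1) = {p, q, r, t}; δ(s,1) = {p}; δ(u,1) = {q, s, t}.
Union: {p, q, r, s, t, u}.

{p, q, r, s, t, u}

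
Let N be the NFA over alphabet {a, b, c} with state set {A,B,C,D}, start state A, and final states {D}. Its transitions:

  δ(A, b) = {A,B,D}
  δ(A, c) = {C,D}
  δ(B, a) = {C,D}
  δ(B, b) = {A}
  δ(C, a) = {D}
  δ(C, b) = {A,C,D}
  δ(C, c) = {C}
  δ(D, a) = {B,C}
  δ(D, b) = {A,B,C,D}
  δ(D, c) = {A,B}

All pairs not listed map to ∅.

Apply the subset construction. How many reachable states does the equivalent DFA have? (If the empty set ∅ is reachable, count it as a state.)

Start state of the DFA: {A}.
{A} --a--> ∅  [new]
{A} --b--> {A,B,D}  [new]
{A} --c--> {C,D}  [new]
∅ --a--> ∅  [seen]
∅ --b--> ∅  [seen]
∅ --c--> ∅  [seen]
{A,B,D} --a--> {B,C,D}  [new]
{A,B,D} --b--> {A,B,C,D}  [new]
{A,B,D} --c--> {A,B,C,D}  [seen]
{C,D} --a--> {B,C,D}  [seen]
{C,D} --b--> {A,B,C,D}  [seen]
{C,D} --c--> {A,B,C}  [new]
{B,C,D} --a--> {B,C,D}  [seen]
{B,C,D} --b--> {A,B,C,D}  [seen]
{B,C,D} --c--> {A,B,C}  [seen]
{A,B,C,D} --a--> {B,C,D}  [seen]
{A,B,C,D} --b--> {A,B,C,D}  [seen]
{A,B,C,D} --c--> {A,B,C,D}  [seen]
{A,B,C} --a--> {C,D}  [seen]
{A,B,C} --b--> {A,B,C,D}  [seen]
{A,B,C} --c--> {C,D}  [seen]
Reachable DFA states: {A}, ∅, {A,B,D}, {C,D}, {B,C,D}, {A,B,C,D}, {A,B,C}.

7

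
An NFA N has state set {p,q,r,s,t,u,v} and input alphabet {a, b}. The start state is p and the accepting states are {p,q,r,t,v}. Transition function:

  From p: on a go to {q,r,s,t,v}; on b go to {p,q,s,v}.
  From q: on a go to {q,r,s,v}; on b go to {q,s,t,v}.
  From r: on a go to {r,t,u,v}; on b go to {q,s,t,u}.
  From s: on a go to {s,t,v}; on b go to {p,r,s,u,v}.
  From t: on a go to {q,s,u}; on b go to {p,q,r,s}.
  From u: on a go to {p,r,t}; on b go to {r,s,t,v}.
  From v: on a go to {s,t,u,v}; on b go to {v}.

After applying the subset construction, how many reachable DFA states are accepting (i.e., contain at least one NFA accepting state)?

5

Start state of the DFA: {p}.
{p} --a--> {q,r,s,t,v}  [new]
{p} --b--> {p,q,s,v}  [new]
{q,r,s,t,v} --a--> {q,r,s,t,u,v}  [new]
{q,r,s,t,v} --b--> {p,q,r,s,t,u,v}  [new]
{p,q,s,v} --a--> {q,r,s,t,u,v}  [seen]
{p,q,s,v} --b--> {p,q,r,s,t,u,v}  [seen]
{q,r,s,t,u,v} --a--> {p,q,r,s,t,u,v}  [seen]
{q,r,s,t,u,v} --b--> {p,q,r,s,t,u,v}  [seen]
{p,q,r,s,t,u,v} --a--> {p,q,r,s,t,u,v}  [seen]
{p,q,r,s,t,u,v} --b--> {p,q,r,s,t,u,v}  [seen]
Reachable DFA states: {p}, {q,r,s,t,v}, {p,q,s,v}, {q,r,s,t,u,v}, {p,q,r,s,t,u,v}.
Accepting DFA states (contain an NFA accepting state): {p}, {q,r,s,t,v}, {p,q,s,v}, {q,r,s,t,u,v}, {p,q,r,s,t,u,v}.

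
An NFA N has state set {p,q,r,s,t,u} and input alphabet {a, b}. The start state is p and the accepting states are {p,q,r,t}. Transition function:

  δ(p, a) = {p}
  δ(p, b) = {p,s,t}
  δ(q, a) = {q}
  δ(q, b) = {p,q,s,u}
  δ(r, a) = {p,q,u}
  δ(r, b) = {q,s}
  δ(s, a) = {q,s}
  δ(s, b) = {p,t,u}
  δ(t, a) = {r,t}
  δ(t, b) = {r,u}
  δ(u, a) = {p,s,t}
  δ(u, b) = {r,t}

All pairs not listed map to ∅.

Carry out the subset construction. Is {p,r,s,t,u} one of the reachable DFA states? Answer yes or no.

yes

Start state of the DFA: {p}.
{p} --a--> {p}  [seen]
{p} --b--> {p,s,t}  [new]
{p,s,t} --a--> {p,q,r,s,t}  [new]
{p,s,t} --b--> {p,r,s,t,u}  [new]
{p,q,r,s,t} --a--> {p,q,r,s,t,u}  [new]
{p,q,r,s,t} --b--> {p,q,r,s,t,u}  [seen]
{p,r,s,t,u} --a--> {p,q,r,s,t,u}  [seen]
{p,r,s,t,u} --b--> {p,q,r,s,t,u}  [seen]
{p,q,r,s,t,u} --a--> {p,q,r,s,t,u}  [seen]
{p,q,r,s,t,u} --b--> {p,q,r,s,t,u}  [seen]
Reachable DFA states: {p}, {p,s,t}, {p,q,r,s,t}, {p,r,s,t,u}, {p,q,r,s,t,u}.
{p,r,s,t,u} is among them.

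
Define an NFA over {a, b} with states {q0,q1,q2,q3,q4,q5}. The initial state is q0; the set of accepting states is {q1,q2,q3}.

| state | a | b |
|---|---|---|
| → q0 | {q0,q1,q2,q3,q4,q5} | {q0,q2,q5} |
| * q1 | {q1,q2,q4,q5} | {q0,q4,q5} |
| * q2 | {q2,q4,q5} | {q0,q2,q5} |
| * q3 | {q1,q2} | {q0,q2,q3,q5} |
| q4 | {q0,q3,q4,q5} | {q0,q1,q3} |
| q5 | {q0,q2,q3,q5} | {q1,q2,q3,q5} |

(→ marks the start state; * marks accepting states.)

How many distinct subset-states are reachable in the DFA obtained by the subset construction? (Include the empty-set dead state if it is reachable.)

4

Start state of the DFA: {q0}.
{q0} --a--> {q0,q1,q2,q3,q4,q5}  [new]
{q0} --b--> {q0,q2,q5}  [new]
{q0,q1,q2,q3,q4,q5} --a--> {q0,q1,q2,q3,q4,q5}  [seen]
{q0,q1,q2,q3,q4,q5} --b--> {q0,q1,q2,q3,q4,q5}  [seen]
{q0,q2,q5} --a--> {q0,q1,q2,q3,q4,q5}  [seen]
{q0,q2,q5} --b--> {q0,q1,q2,q3,q5}  [new]
{q0,q1,q2,q3,q5} --a--> {q0,q1,q2,q3,q4,q5}  [seen]
{q0,q1,q2,q3,q5} --b--> {q0,q1,q2,q3,q4,q5}  [seen]
Reachable DFA states: {q0}, {q0,q1,q2,q3,q4,q5}, {q0,q2,q5}, {q0,q1,q2,q3,q5}.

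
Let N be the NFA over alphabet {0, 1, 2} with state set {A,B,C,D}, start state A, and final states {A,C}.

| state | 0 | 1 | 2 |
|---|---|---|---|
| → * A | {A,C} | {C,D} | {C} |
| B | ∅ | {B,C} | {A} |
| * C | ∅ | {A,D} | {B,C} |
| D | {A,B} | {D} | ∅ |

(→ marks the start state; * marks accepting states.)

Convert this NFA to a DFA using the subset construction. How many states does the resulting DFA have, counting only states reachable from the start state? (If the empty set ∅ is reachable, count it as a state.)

12

Start state of the DFA: {A}.
{A} --0--> {A,C}  [new]
{A} --1--> {C,D}  [new]
{A} --2--> {C}  [new]
{A,C} --0--> {A,C}  [seen]
{A,C} --1--> {A,C,D}  [new]
{A,C} --2--> {B,C}  [new]
{C,D} --0--> {A,B}  [new]
{C,D} --1--> {A,D}  [new]
{C,D} --2--> {B,C}  [seen]
{C} --0--> ∅  [new]
{C} --1--> {A,D}  [seen]
{C} --2--> {B,C}  [seen]
{A,C,D} --0--> {A,B,C}  [new]
{A,C,D} --1--> {A,C,D}  [seen]
{A,C,D} --2--> {B,C}  [seen]
{B,C} --0--> ∅  [seen]
{B,C} --1--> {A,B,C,D}  [new]
{B,C} --2--> {A,B,C}  [seen]
{A,B} --0--> {A,C}  [seen]
{A,B} --1--> {B,C,D}  [new]
{A,B} --2--> {A,C}  [seen]
{A,D} --0--> {A,B,C}  [seen]
{A,D} --1--> {C,D}  [seen]
{A,D} --2--> {C}  [seen]
∅ --0--> ∅  [seen]
∅ --1--> ∅  [seen]
∅ --2--> ∅  [seen]
{A,B,C} --0--> {A,C}  [seen]
{A,B,C} --1--> {A,B,C,D}  [seen]
{A,B,C} --2--> {A,B,C}  [seen]
{A,B,C,D} --0--> {A,B,C}  [seen]
{A,B,C,D} --1--> {A,B,C,D}  [seen]
{A,B,C,D} --2--> {A,B,C}  [seen]
{B,C,D} --0--> {A,B}  [seen]
{B,C,D} --1--> {A,B,C,D}  [seen]
{B,C,D} --2--> {A,B,C}  [seen]
Reachable DFA states: {A}, {A,C}, {C,D}, {C}, {A,C,D}, {B,C}, {A,B}, {A,D}, ∅, {A,B,C}, {A,B,C,D}, {B,C,D}.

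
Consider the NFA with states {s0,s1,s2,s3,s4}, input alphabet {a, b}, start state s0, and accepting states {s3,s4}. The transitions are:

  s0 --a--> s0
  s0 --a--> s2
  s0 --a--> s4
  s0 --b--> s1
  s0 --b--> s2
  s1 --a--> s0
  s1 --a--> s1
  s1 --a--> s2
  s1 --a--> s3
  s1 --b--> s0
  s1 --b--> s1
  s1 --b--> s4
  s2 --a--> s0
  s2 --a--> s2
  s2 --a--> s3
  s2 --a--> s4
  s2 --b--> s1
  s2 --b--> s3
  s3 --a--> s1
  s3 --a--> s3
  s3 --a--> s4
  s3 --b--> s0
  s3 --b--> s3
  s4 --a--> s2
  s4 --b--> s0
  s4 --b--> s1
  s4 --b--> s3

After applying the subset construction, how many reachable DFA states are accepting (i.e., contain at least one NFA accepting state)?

Start state of the DFA: {s0}.
{s0} --a--> {s0,s2,s4}  [new]
{s0} --b--> {s1,s2}  [new]
{s0,s2,s4} --a--> {s0,s2,s3,s4}  [new]
{s0,s2,s4} --b--> {s0,s1,s2,s3}  [new]
{s1,s2} --a--> {s0,s1,s2,s3,s4}  [new]
{s1,s2} --b--> {s0,s1,s3,s4}  [new]
{s0,s2,s3,s4} --a--> {s0,s1,s2,s3,s4}  [seen]
{s0,s2,s3,s4} --b--> {s0,s1,s2,s3}  [seen]
{s0,s1,s2,s3} --a--> {s0,s1,s2,s3,s4}  [seen]
{s0,s1,s2,s3} --b--> {s0,s1,s2,s3,s4}  [seen]
{s0,s1,s2,s3,s4} --a--> {s0,s1,s2,s3,s4}  [seen]
{s0,s1,s2,s3,s4} --b--> {s0,s1,s2,s3,s4}  [seen]
{s0,s1,s3,s4} --a--> {s0,s1,s2,s3,s4}  [seen]
{s0,s1,s3,s4} --b--> {s0,s1,s2,s3,s4}  [seen]
Reachable DFA states: {s0}, {s0,s2,s4}, {s1,s2}, {s0,s2,s3,s4}, {s0,s1,s2,s3}, {s0,s1,s2,s3,s4}, {s0,s1,s3,s4}.
Accepting DFA states (contain an NFA accepting state): {s0,s2,s4}, {s0,s2,s3,s4}, {s0,s1,s2,s3}, {s0,s1,s2,s3,s4}, {s0,s1,s3,s4}.

5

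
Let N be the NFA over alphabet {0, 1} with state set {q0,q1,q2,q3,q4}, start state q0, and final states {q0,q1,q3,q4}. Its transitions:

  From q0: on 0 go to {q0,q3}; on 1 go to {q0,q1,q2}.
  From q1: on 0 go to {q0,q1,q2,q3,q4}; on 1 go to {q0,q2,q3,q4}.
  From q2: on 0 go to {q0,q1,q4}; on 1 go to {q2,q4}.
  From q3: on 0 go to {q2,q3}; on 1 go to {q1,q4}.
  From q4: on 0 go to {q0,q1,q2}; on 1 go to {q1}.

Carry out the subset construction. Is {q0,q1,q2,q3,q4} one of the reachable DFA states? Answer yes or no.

yes

Start state of the DFA: {q0}.
{q0} --0--> {q0,q3}  [new]
{q0} --1--> {q0,q1,q2}  [new]
{q0,q3} --0--> {q0,q2,q3}  [new]
{q0,q3} --1--> {q0,q1,q2,q4}  [new]
{q0,q1,q2} --0--> {q0,q1,q2,q3,q4}  [new]
{q0,q1,q2} --1--> {q0,q1,q2,q3,q4}  [seen]
{q0,q2,q3} --0--> {q0,q1,q2,q3,q4}  [seen]
{q0,q2,q3} --1--> {q0,q1,q2,q4}  [seen]
{q0,q1,q2,q4} --0--> {q0,q1,q2,q3,q4}  [seen]
{q0,q1,q2,q4} --1--> {q0,q1,q2,q3,q4}  [seen]
{q0,q1,q2,q3,q4} --0--> {q0,q1,q2,q3,q4}  [seen]
{q0,q1,q2,q3,q4} --1--> {q0,q1,q2,q3,q4}  [seen]
Reachable DFA states: {q0}, {q0,q3}, {q0,q1,q2}, {q0,q2,q3}, {q0,q1,q2,q4}, {q0,q1,q2,q3,q4}.
{q0,q1,q2,q3,q4} is among them.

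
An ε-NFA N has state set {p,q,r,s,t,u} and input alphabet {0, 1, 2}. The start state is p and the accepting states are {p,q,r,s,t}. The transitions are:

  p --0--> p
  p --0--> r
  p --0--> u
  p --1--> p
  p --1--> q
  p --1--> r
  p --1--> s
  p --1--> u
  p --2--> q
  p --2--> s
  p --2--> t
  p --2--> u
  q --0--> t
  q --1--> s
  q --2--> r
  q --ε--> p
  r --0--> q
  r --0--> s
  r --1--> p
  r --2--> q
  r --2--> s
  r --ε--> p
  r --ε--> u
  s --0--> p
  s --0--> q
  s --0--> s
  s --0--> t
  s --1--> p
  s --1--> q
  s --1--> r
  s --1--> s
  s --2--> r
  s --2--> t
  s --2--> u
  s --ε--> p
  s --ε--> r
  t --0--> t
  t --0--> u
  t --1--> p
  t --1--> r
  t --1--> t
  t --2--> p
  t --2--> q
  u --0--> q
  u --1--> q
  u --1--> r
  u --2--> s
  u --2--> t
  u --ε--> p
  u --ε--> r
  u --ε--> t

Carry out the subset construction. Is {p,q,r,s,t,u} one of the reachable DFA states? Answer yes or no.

yes

Start state of the DFA: {p} (ε-closure of the NFA start).
{p} --0--> {p,r,t,u}  [new]
{p} --1--> {p,q,r,s,t,u}  [new]
{p} --2--> {p,q,r,s,t,u}  [seen]
{p,r,t,u} --0--> {p,q,r,s,t,u}  [seen]
{p,r,t,u} --1--> {p,q,r,s,t,u}  [seen]
{p,r,t,u} --2--> {p,q,r,s,t,u}  [seen]
{p,q,r,s,t,u} --0--> {p,q,r,s,t,u}  [seen]
{p,q,r,s,t,u} --1--> {p,q,r,s,t,u}  [seen]
{p,q,r,s,t,u} --2--> {p,q,r,s,t,u}  [seen]
Reachable DFA states: {p}, {p,r,t,u}, {p,q,r,s,t,u}.
{p,q,r,s,t,u} is among them.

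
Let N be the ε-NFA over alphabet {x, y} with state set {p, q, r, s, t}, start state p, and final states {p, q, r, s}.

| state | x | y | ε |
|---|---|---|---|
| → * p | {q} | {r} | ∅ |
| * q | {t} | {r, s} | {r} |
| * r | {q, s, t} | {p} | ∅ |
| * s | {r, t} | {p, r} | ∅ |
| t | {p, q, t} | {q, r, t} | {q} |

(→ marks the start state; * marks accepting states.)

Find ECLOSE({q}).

Begin with {q}.
q →ε {r}; add r.
ε-closure = {q, r}.

{q, r}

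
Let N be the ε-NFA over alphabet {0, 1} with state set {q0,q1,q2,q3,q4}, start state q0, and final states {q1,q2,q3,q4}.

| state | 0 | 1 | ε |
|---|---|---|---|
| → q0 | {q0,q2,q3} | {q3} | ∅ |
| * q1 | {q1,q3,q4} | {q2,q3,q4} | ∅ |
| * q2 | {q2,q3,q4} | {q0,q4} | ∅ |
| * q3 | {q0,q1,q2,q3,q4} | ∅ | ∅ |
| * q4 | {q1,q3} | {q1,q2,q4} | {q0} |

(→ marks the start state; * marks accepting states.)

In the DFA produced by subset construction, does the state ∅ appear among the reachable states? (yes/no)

Start state of the DFA: {q0} (ε-closure of the NFA start).
{q0} --0--> {q0,q2,q3}  [new]
{q0} --1--> {q3}  [new]
{q0,q2,q3} --0--> {q0,q1,q2,q3,q4}  [new]
{q0,q2,q3} --1--> {q0,q3,q4}  [new]
{q3} --0--> {q0,q1,q2,q3,q4}  [seen]
{q3} --1--> ∅  [new]
{q0,q1,q2,q3,q4} --0--> {q0,q1,q2,q3,q4}  [seen]
{q0,q1,q2,q3,q4} --1--> {q0,q1,q2,q3,q4}  [seen]
{q0,q3,q4} --0--> {q0,q1,q2,q3,q4}  [seen]
{q0,q3,q4} --1--> {q0,q1,q2,q3,q4}  [seen]
∅ --0--> ∅  [seen]
∅ --1--> ∅  [seen]
Reachable DFA states: {q0}, {q0,q2,q3}, {q3}, {q0,q1,q2,q3,q4}, {q0,q3,q4}, ∅.
∅ is among them.

yes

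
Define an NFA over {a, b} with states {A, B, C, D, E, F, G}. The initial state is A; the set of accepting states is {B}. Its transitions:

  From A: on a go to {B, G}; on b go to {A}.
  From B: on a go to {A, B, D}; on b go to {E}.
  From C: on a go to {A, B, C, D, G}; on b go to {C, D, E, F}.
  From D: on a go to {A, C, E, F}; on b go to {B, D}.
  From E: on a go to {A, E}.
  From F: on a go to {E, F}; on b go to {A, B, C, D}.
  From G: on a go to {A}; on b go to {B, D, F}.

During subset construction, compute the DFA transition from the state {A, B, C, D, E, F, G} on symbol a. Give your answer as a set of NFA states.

{A, B, C, D, E, F, G}

δ(A,a) = {B, G}; δ(B,a) = {A, B, D}; δ(C,a) = {A, B, C, D, G}; δ(D,a) = {A, C, E, F}; δ(E,a) = {A, E}; δ(F,a) = {E, F}; δ(G,a) = {A}.
Union: {A, B, C, D, E, F, G}.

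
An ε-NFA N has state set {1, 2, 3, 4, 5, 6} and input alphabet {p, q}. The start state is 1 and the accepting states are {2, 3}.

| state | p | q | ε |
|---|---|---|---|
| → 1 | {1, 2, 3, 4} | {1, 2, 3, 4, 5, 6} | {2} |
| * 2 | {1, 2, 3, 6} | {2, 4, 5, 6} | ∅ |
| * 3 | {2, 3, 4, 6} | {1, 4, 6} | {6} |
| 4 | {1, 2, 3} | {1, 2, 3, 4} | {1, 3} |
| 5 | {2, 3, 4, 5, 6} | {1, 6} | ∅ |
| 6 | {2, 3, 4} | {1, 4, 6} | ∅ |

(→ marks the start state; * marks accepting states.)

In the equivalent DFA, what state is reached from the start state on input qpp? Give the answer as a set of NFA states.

{1, 2, 3, 4, 5, 6}

Start: {1, 2}.
δ(1,q) = {1, 2, 3, 4, 5, 6}; δ(2,q) = {2, 4, 5, 6}.
Union: {1, 2, 3, 4, 5, 6}.
After q: {1, 2, 3, 4, 5, 6}.
δ(1,p) = {1, 2, 3, 4}; δ(2,p) = {1, 2, 3, 6}; δ(3,p) = {2, 3, 4, 6}; δ(4,p) = {1, 2, 3}; δ(5,p) = {2, 3, 4, 5, 6}; δ(6,p) = {2, 3, 4}.
Union: {1, 2, 3, 4, 5, 6}.
After p: {1, 2, 3, 4, 5, 6}.
δ(1,p) = {1, 2, 3, 4}; δ(2,p) = {1, 2, 3, 6}; δ(3,p) = {2, 3, 4, 6}; δ(4,p) = {1, 2, 3}; δ(5,p) = {2, 3, 4, 5, 6}; δ(6,p) = {2, 3, 4}.
Union: {1, 2, 3, 4, 5, 6}.
After p: {1, 2, 3, 4, 5, 6}.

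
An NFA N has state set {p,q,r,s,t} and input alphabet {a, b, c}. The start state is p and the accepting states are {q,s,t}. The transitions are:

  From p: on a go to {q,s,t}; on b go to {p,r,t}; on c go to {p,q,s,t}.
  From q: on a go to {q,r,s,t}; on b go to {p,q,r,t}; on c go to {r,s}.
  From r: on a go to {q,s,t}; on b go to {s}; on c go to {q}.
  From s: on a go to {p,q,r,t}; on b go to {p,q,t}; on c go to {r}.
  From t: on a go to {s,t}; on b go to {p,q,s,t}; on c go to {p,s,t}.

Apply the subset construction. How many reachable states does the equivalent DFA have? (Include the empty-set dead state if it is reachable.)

Start state of the DFA: {p}.
{p} --a--> {q,s,t}  [new]
{p} --b--> {p,r,t}  [new]
{p} --c--> {p,q,s,t}  [new]
{q,s,t} --a--> {p,q,r,s,t}  [new]
{q,s,t} --b--> {p,q,r,s,t}  [seen]
{q,s,t} --c--> {p,r,s,t}  [new]
{p,r,t} --a--> {q,s,t}  [seen]
{p,r,t} --b--> {p,q,r,s,t}  [seen]
{p,r,t} --c--> {p,q,s,t}  [seen]
{p,q,s,t} --a--> {p,q,r,s,t}  [seen]
{p,q,s,t} --b--> {p,q,r,s,t}  [seen]
{p,q,s,t} --c--> {p,q,r,s,t}  [seen]
{p,q,r,s,t} --a--> {p,q,r,s,t}  [seen]
{p,q,r,s,t} --b--> {p,q,r,s,t}  [seen]
{p,q,r,s,t} --c--> {p,q,r,s,t}  [seen]
{p,r,s,t} --a--> {p,q,r,s,t}  [seen]
{p,r,s,t} --b--> {p,q,r,s,t}  [seen]
{p,r,s,t} --c--> {p,q,r,s,t}  [seen]
Reachable DFA states: {p}, {q,s,t}, {p,r,t}, {p,q,s,t}, {p,q,r,s,t}, {p,r,s,t}.

6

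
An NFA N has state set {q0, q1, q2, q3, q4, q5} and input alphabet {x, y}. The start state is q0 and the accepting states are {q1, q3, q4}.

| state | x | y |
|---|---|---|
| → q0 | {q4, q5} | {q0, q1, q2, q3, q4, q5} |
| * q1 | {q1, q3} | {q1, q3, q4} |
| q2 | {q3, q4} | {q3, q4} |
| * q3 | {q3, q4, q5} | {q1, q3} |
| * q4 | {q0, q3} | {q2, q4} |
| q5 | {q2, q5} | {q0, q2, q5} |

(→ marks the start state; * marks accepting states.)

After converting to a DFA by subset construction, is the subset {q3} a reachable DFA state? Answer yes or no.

Start state of the DFA: {q0}.
{q0} --x--> {q4, q5}  [new]
{q0} --y--> {q0, q1, q2, q3, q4, q5}  [new]
{q4, q5} --x--> {q0, q2, q3, q5}  [new]
{q4, q5} --y--> {q0, q2, q4, q5}  [new]
{q0, q1, q2, q3, q4, q5} --x--> {q0, q1, q2, q3, q4, q5}  [seen]
{q0, q1, q2, q3, q4, q5} --y--> {q0, q1, q2, q3, q4, q5}  [seen]
{q0, q2, q3, q5} --x--> {q2, q3, q4, q5}  [new]
{q0, q2, q3, q5} --y--> {q0, q1, q2, q3, q4, q5}  [seen]
{q0, q2, q4, q5} --x--> {q0, q2, q3, q4, q5}  [new]
{q0, q2, q4, q5} --y--> {q0, q1, q2, q3, q4, q5}  [seen]
{q2, q3, q4, q5} --x--> {q0, q2, q3, q4, q5}  [seen]
{q2, q3, q4, q5} --y--> {q0, q1, q2, q3, q4, q5}  [seen]
{q0, q2, q3, q4, q5} --x--> {q0, q2, q3, q4, q5}  [seen]
{q0, q2, q3, q4, q5} --y--> {q0, q1, q2, q3, q4, q5}  [seen]
Reachable DFA states: {q0}, {q4, q5}, {q0, q1, q2, q3, q4, q5}, {q0, q2, q3, q5}, {q0, q2, q4, q5}, {q2, q3, q4, q5}, {q0, q2, q3, q4, q5}.
{q3} is not among them.

no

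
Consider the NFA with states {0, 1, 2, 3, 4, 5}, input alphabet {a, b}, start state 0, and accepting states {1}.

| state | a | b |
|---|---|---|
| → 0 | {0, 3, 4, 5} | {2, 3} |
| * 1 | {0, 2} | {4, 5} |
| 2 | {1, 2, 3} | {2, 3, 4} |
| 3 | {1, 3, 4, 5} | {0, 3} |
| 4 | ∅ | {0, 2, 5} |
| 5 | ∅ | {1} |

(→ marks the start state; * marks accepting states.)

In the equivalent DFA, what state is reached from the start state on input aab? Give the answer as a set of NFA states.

{0, 1, 2, 3, 4, 5}

Start: {0}.
δ(0,a) = {0, 3, 4, 5}.
Union: {0, 3, 4, 5}.
After a: {0, 3, 4, 5}.
δ(0,a) = {0, 3, 4, 5}; δ(3,a) = {1, 3, 4, 5}; δ(4,a) = ∅; δ(5,a) = ∅.
Union: {0, 1, 3, 4, 5}.
After a: {0, 1, 3, 4, 5}.
δ(0,b) = {2, 3}; δ(1,b) = {4, 5}; δ(3,b) = {0, 3}; δ(4,b) = {0, 2, 5}; δ(5,b) = {1}.
Union: {0, 1, 2, 3, 4, 5}.
After b: {0, 1, 2, 3, 4, 5}.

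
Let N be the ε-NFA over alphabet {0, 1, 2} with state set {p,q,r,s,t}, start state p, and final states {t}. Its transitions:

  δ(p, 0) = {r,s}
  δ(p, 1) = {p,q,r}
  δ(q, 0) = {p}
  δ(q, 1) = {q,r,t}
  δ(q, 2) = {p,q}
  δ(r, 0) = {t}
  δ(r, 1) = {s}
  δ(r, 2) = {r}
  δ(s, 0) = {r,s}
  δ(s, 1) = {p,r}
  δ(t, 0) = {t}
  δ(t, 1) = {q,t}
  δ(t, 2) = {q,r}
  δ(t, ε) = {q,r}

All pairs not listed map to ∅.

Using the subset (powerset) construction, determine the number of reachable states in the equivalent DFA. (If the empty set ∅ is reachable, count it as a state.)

Start state of the DFA: {p} (ε-closure of the NFA start).
{p} --0--> {r,s}  [new]
{p} --1--> {p,q,r}  [new]
{p} --2--> ∅  [new]
{r,s} --0--> {q,r,s,t}  [new]
{r,s} --1--> {p,r,s}  [new]
{r,s} --2--> {r}  [new]
{p,q,r} --0--> {p,q,r,s,t}  [new]
{p,q,r} --1--> {p,q,r,s,t}  [seen]
{p,q,r} --2--> {p,q,r}  [seen]
∅ --0--> ∅  [seen]
∅ --1--> ∅  [seen]
∅ --2--> ∅  [seen]
{q,r,s,t} --0--> {p,q,r,s,t}  [seen]
{q,r,s,t} --1--> {p,q,r,s,t}  [seen]
{q,r,s,t} --2--> {p,q,r}  [seen]
{p,r,s} --0--> {q,r,s,t}  [seen]
{p,r,s} --1--> {p,q,r,s}  [new]
{p,r,s} --2--> {r}  [seen]
{r} --0--> {q,r,t}  [new]
{r} --1--> {s}  [new]
{r} --2--> {r}  [seen]
{p,q,r,s,t} --0--> {p,q,r,s,t}  [seen]
{p,q,r,s,t} --1--> {p,q,r,s,t}  [seen]
{p,q,r,s,t} --2--> {p,q,r}  [seen]
{p,q,r,s} --0--> {p,q,r,s,t}  [seen]
{p,q,r,s} --1--> {p,q,r,s,t}  [seen]
{p,q,r,s} --2--> {p,q,r}  [seen]
{q,r,t} --0--> {p,q,r,t}  [new]
{q,r,t} --1--> {q,r,s,t}  [seen]
{q,r,t} --2--> {p,q,r}  [seen]
{s} --0--> {r,s}  [seen]
{s} --1--> {p,r}  [new]
{s} --2--> ∅  [seen]
{p,q,r,t} --0--> {p,q,r,s,t}  [seen]
{p,q,r,t} --1--> {p,q,r,s,t}  [seen]
{p,q,r,t} --2--> {p,q,r}  [seen]
{p,r} --0--> {q,r,s,t}  [seen]
{p,r} --1--> {p,q,r,s}  [seen]
{p,r} --2--> {r}  [seen]
Reachable DFA states: {p}, {r,s}, {p,q,r}, ∅, {q,r,s,t}, {p,r,s}, {r}, {p,q,r,s,t}, {p,q,r,s}, {q,r,t}, {s}, {p,q,r,t}, {p,r}.

13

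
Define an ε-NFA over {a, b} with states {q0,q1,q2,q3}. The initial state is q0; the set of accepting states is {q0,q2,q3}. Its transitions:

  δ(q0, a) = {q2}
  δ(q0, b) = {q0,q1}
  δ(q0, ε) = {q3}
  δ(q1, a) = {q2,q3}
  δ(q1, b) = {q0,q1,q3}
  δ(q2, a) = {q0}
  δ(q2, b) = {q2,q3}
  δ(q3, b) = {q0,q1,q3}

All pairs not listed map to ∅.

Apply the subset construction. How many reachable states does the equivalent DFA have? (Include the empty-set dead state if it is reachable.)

Start state of the DFA: {q0,q3} (ε-closure of the NFA start).
{q0,q3} --a--> {q2}  [new]
{q0,q3} --b--> {q0,q1,q3}  [new]
{q2} --a--> {q0,q3}  [seen]
{q2} --b--> {q2,q3}  [new]
{q0,q1,q3} --a--> {q2,q3}  [seen]
{q0,q1,q3} --b--> {q0,q1,q3}  [seen]
{q2,q3} --a--> {q0,q3}  [seen]
{q2,q3} --b--> {q0,q1,q2,q3}  [new]
{q0,q1,q2,q3} --a--> {q0,q2,q3}  [new]
{q0,q1,q2,q3} --b--> {q0,q1,q2,q3}  [seen]
{q0,q2,q3} --a--> {q0,q2,q3}  [seen]
{q0,q2,q3} --b--> {q0,q1,q2,q3}  [seen]
Reachable DFA states: {q0,q3}, {q2}, {q0,q1,q3}, {q2,q3}, {q0,q1,q2,q3}, {q0,q2,q3}.

6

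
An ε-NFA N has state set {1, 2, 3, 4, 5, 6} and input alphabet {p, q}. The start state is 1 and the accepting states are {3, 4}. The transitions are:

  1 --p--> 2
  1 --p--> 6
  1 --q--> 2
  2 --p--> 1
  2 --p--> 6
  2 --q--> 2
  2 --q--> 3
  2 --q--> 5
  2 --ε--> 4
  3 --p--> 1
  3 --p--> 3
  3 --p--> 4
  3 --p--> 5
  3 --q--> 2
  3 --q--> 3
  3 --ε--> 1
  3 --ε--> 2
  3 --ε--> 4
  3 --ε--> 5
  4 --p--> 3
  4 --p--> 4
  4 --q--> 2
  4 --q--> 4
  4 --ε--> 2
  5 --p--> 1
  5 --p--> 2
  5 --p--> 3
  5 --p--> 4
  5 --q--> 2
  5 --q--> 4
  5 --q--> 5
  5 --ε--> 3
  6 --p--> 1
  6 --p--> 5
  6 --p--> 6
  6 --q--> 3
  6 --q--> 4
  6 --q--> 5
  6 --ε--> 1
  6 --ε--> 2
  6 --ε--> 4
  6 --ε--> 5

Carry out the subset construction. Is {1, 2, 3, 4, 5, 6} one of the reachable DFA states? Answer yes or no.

yes

Start state of the DFA: {1} (ε-closure of the NFA start).
{1} --p--> {1, 2, 3, 4, 5, 6}  [new]
{1} --q--> {2, 4}  [new]
{1, 2, 3, 4, 5, 6} --p--> {1, 2, 3, 4, 5, 6}  [seen]
{1, 2, 3, 4, 5, 6} --q--> {1, 2, 3, 4, 5}  [new]
{2, 4} --p--> {1, 2, 3, 4, 5, 6}  [seen]
{2, 4} --q--> {1, 2, 3, 4, 5}  [seen]
{1, 2, 3, 4, 5} --p--> {1, 2, 3, 4, 5, 6}  [seen]
{1, 2, 3, 4, 5} --q--> {1, 2, 3, 4, 5}  [seen]
Reachable DFA states: {1}, {1, 2, 3, 4, 5, 6}, {2, 4}, {1, 2, 3, 4, 5}.
{1, 2, 3, 4, 5, 6} is among them.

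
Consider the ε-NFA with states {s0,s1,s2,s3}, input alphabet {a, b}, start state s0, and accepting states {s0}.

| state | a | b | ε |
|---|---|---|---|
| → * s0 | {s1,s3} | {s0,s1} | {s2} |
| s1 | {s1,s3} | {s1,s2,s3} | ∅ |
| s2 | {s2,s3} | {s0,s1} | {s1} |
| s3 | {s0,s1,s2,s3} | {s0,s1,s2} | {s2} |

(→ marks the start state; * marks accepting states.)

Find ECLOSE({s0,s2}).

Begin with {s0,s2}.
s2 →ε {s1}; add s1.
ε-closure = {s0,s1,s2}.

{s0,s1,s2}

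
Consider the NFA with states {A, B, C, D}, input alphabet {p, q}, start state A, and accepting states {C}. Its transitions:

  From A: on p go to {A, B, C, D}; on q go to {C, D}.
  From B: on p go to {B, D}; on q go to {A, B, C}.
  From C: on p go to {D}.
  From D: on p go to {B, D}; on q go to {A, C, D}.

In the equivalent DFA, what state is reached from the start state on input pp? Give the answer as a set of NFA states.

Start: {A}.
δ(A,p) = {A, B, C, D}.
Union: {A, B, C, D}.
After p: {A, B, C, D}.
δ(A,p) = {A, B, C, D}; δ(B,p) = {B, D}; δ(C,p) = {D}; δ(D,p) = {B, D}.
Union: {A, B, C, D}.
After p: {A, B, C, D}.

{A, B, C, D}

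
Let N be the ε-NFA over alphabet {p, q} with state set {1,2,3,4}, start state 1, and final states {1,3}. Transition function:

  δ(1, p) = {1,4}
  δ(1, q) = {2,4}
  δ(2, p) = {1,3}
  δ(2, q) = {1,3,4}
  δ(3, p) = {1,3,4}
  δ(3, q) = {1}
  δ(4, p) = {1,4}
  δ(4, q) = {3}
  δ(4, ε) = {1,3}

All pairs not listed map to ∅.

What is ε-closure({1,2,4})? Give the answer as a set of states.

{1,2,3,4}

Begin with {1,2,4}.
4 →ε {1,3}; add 3.
ε-closure = {1,2,3,4}.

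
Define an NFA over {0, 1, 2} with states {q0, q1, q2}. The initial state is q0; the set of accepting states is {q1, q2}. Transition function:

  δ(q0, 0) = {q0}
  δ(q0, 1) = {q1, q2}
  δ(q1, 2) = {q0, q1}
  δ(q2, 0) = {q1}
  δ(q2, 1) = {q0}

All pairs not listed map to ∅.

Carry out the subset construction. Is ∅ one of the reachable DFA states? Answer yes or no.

Start state of the DFA: {q0}.
{q0} --0--> {q0}  [seen]
{q0} --1--> {q1, q2}  [new]
{q0} --2--> ∅  [new]
{q1, q2} --0--> {q1}  [new]
{q1, q2} --1--> {q0}  [seen]
{q1, q2} --2--> {q0, q1}  [new]
∅ --0--> ∅  [seen]
∅ --1--> ∅  [seen]
∅ --2--> ∅  [seen]
{q1} --0--> ∅  [seen]
{q1} --1--> ∅  [seen]
{q1} --2--> {q0, q1}  [seen]
{q0, q1} --0--> {q0}  [seen]
{q0, q1} --1--> {q1, q2}  [seen]
{q0, q1} --2--> {q0, q1}  [seen]
Reachable DFA states: {q0}, {q1, q2}, ∅, {q1}, {q0, q1}.
∅ is among them.

yes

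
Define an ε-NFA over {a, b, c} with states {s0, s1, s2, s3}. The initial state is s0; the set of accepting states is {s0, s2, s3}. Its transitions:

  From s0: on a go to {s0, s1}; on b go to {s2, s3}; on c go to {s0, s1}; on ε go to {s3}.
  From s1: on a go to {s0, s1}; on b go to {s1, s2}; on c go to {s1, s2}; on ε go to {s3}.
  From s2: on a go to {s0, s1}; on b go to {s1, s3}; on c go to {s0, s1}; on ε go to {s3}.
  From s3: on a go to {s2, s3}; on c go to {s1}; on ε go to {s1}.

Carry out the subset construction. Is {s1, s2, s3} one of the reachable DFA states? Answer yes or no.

Start state of the DFA: {s0, s1, s3} (ε-closure of the NFA start).
{s0, s1, s3} --a--> {s0, s1, s2, s3}  [new]
{s0, s1, s3} --b--> {s1, s2, s3}  [new]
{s0, s1, s3} --c--> {s0, s1, s2, s3}  [seen]
{s0, s1, s2, s3} --a--> {s0, s1, s2, s3}  [seen]
{s0, s1, s2, s3} --b--> {s1, s2, s3}  [seen]
{s0, s1, s2, s3} --c--> {s0, s1, s2, s3}  [seen]
{s1, s2, s3} --a--> {s0, s1, s2, s3}  [seen]
{s1, s2, s3} --b--> {s1, s2, s3}  [seen]
{s1, s2, s3} --c--> {s0, s1, s2, s3}  [seen]
Reachable DFA states: {s0, s1, s3}, {s0, s1, s2, s3}, {s1, s2, s3}.
{s1, s2, s3} is among them.

yes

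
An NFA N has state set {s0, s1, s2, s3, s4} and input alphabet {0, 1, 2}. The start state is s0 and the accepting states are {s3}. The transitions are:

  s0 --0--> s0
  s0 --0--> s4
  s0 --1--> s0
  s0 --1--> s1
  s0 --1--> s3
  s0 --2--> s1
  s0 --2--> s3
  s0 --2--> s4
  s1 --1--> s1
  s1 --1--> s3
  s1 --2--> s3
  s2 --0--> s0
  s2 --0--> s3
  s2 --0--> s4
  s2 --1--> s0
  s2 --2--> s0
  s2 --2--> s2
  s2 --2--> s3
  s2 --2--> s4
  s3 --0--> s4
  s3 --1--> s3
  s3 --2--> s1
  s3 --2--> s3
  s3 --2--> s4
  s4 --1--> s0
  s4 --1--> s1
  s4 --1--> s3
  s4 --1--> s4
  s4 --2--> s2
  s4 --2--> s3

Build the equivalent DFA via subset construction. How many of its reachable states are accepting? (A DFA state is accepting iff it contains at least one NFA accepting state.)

8

Start state of the DFA: {s0}.
{s0} --0--> {s0, s4}  [new]
{s0} --1--> {s0, s1, s3}  [new]
{s0} --2--> {s1, s3, s4}  [new]
{s0, s4} --0--> {s0, s4}  [seen]
{s0, s4} --1--> {s0, s1, s3, s4}  [new]
{s0, s4} --2--> {s1, s2, s3, s4}  [new]
{s0, s1, s3} --0--> {s0, s4}  [seen]
{s0, s1, s3} --1--> {s0, s1, s3}  [seen]
{s0, s1, s3} --2--> {s1, s3, s4}  [seen]
{s1, s3, s4} --0--> {s4}  [new]
{s1, s3, s4} --1--> {s0, s1, s3, s4}  [seen]
{s1, s3, s4} --2--> {s1, s2, s3, s4}  [seen]
{s0, s1, s3, s4} --0--> {s0, s4}  [seen]
{s0, s1, s3, s4} --1--> {s0, s1, s3, s4}  [seen]
{s0, s1, s3, s4} --2--> {s1, s2, s3, s4}  [seen]
{s1, s2, s3, s4} --0--> {s0, s3, s4}  [new]
{s1, s2, s3, s4} --1--> {s0, s1, s3, s4}  [seen]
{s1, s2, s3, s4} --2--> {s0, s1, s2, s3, s4}  [new]
{s4} --0--> ∅  [new]
{s4} --1--> {s0, s1, s3, s4}  [seen]
{s4} --2--> {s2, s3}  [new]
{s0, s3, s4} --0--> {s0, s4}  [seen]
{s0, s3, s4} --1--> {s0, s1, s3, s4}  [seen]
{s0, s3, s4} --2--> {s1, s2, s3, s4}  [seen]
{s0, s1, s2, s3, s4} --0--> {s0, s3, s4}  [seen]
{s0, s1, s2, s3, s4} --1--> {s0, s1, s3, s4}  [seen]
{s0, s1, s2, s3, s4} --2--> {s0, s1, s2, s3, s4}  [seen]
∅ --0--> ∅  [seen]
∅ --1--> ∅  [seen]
∅ --2--> ∅  [seen]
{s2, s3} --0--> {s0, s3, s4}  [seen]
{s2, s3} --1--> {s0, s3}  [new]
{s2, s3} --2--> {s0, s1, s2, s3, s4}  [seen]
{s0, s3} --0--> {s0, s4}  [seen]
{s0, s3} --1--> {s0, s1, s3}  [seen]
{s0, s3} --2--> {s1, s3, s4}  [seen]
Reachable DFA states: {s0}, {s0, s4}, {s0, s1, s3}, {s1, s3, s4}, {s0, s1, s3, s4}, {s1, s2, s3, s4}, {s4}, {s0, s3, s4}, {s0, s1, s2, s3, s4}, ∅, {s2, s3}, {s0, s3}.
Accepting DFA states (contain an NFA accepting state): {s0, s1, s3}, {s1, s3, s4}, {s0, s1, s3, s4}, {s1, s2, s3, s4}, {s0, s3, s4}, {s0, s1, s2, s3, s4}, {s2, s3}, {s0, s3}.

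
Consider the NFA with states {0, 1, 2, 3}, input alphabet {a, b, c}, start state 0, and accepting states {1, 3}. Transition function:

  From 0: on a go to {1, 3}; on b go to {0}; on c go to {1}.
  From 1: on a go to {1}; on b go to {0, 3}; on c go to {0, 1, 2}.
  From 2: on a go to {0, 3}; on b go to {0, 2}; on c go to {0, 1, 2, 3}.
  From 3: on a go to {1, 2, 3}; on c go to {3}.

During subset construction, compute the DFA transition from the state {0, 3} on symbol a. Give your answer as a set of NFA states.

{1, 2, 3}

δ(0,a) = {1, 3}; δ(3,a) = {1, 2, 3}.
Union: {1, 2, 3}.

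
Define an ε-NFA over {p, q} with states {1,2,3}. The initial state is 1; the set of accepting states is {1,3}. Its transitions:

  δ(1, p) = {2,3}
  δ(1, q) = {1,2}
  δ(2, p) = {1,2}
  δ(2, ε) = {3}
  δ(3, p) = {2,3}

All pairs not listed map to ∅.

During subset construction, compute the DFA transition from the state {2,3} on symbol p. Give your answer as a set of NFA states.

{1,2,3}

δ(2,p) = {1,2}; δ(3,p) = {2,3}.
Union: {1,2,3}.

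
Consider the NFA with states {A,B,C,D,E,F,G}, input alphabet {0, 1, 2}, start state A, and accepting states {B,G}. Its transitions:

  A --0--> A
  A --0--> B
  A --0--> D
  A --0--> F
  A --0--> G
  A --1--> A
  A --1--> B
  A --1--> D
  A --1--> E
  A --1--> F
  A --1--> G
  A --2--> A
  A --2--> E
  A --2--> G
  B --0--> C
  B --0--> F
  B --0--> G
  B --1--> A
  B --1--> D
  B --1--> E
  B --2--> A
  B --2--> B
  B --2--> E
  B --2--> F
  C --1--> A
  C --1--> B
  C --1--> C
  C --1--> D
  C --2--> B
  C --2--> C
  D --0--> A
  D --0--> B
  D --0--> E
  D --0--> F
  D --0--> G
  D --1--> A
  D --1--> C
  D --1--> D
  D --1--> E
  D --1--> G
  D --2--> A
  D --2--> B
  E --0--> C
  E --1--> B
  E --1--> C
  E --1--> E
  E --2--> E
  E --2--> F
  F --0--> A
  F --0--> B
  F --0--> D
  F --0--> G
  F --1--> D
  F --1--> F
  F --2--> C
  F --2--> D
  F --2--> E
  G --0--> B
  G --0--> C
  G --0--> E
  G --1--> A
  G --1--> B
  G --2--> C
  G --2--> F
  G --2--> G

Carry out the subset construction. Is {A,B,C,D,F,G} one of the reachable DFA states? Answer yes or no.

Start state of the DFA: {A}.
{A} --0--> {A,B,D,F,G}  [new]
{A} --1--> {A,B,D,E,F,G}  [new]
{A} --2--> {A,E,G}  [new]
{A,B,D,F,G} --0--> {A,B,C,D,E,F,G}  [new]
{A,B,D,F,G} --1--> {A,B,C,D,E,F,G}  [seen]
{A,B,D,F,G} --2--> {A,B,C,D,E,F,G}  [seen]
{A,B,D,E,F,G} --0--> {A,B,C,D,E,F,G}  [seen]
{A,B,D,E,F,G} --1--> {A,B,C,D,E,F,G}  [seen]
{A,B,D,E,F,G} --2--> {A,B,C,D,E,F,G}  [seen]
{A,E,G} --0--> {A,B,C,D,E,F,G}  [seen]
{A,E,G} --1--> {A,B,C,D,E,F,G}  [seen]
{A,E,G} --2--> {A,C,E,F,G}  [new]
{A,B,C,D,E,F,G} --0--> {A,B,C,D,E,F,G}  [seen]
{A,B,C,D,E,F,G} --1--> {A,B,C,D,E,F,G}  [seen]
{A,B,C,D,E,F,G} --2--> {A,B,C,D,E,F,G}  [seen]
{A,C,E,F,G} --0--> {A,B,C,D,E,F,G}  [seen]
{A,C,E,F,G} --1--> {A,B,C,D,E,F,G}  [seen]
{A,C,E,F,G} --2--> {A,B,C,D,E,F,G}  [seen]
Reachable DFA states: {A}, {A,B,D,F,G}, {A,B,D,E,F,G}, {A,E,G}, {A,B,C,D,E,F,G}, {A,C,E,F,G}.
{A,B,C,D,F,G} is not among them.

no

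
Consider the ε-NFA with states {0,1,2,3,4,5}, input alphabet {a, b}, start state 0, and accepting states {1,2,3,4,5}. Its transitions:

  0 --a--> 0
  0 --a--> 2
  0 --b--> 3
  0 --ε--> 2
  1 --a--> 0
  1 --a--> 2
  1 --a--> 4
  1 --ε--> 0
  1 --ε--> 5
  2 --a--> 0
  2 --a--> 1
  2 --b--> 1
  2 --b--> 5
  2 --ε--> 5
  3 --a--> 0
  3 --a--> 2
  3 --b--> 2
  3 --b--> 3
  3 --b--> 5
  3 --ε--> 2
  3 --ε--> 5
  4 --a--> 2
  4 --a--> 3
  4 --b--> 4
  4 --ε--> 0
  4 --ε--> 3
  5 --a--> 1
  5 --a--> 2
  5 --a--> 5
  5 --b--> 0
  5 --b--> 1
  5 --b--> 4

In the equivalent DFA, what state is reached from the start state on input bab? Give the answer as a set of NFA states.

{0,1,2,3,4,5}

Start: {0,2,5}.
δ(0,b) = {3}; δ(2,b) = {1,5}; δ(5,b) = {0,1,4}.
Union: {0,1,3,4,5}.
ε-closure gives {0,1,2,3,4,5}.
After b: {0,1,2,3,4,5}.
δ(0,a) = {0,2}; δ(1,a) = {0,2,4}; δ(2,a) = {0,1}; δ(3,a) = {0,2}; δ(4,a) = {2,3}; δ(5,a) = {1,2,5}.
Union: {0,1,2,3,4,5}.
After a: {0,1,2,3,4,5}.
δ(0,b) = {3}; δ(1,b) = ∅; δ(2,b) = {1,5}; δ(3,b) = {2,3,5}; δ(4,b) = {4}; δ(5,b) = {0,1,4}.
Union: {0,1,2,3,4,5}.
After b: {0,1,2,3,4,5}.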